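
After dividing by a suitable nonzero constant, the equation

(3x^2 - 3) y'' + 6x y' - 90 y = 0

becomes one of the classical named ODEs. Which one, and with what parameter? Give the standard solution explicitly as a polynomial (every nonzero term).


All three coefficients share the factor -3; dividing through by -3 gives  (1 - x^2) y'' - 2x y' + 30 y = 0.
This matches the Legendre equation (1 - x^2) y'' - 2x y' + n(n+1) y = 0 (note the -2x y' term) with n(n+1) = 30, so n = 5; the polynomial solution is P_5(x).
With y = sum_k a_k x^k, matching x^k gives (k+2)(k+1) a_{k+2} = [k(k+1) - n(n+1)] a_k = (k - 5)(k + 6) a_k. The right side vanishes at k = 5, so the series with the parity of 5 terminates at degree 5.
Standard normalization (P_n(1) = 1): leading coefficient (2n)!/(2^n (n!)^2) = 3628800/(32*14400) = 63/8, so a_5 = 63/8. Work downward with a_k = (k+1)(k+2) a_{k+2} / ((k - 5)(k + 6)):
  a_3 = (4)(5)(63/8) / ((3 - 5)(3 + 6)) = (315/2)/(-18) = -35/4
  a_1 = (2)(3)(-35/4) / ((1 - 5)(1 + 6)) = (-105/2)/(-28) = 15/8
Hence P_5(x) = 63 x^5/8 - 35 x^3/4 + 15 x/8.

P_5(x); series = 63 x^5/8 - 35 x^3/4 + 15 x/8


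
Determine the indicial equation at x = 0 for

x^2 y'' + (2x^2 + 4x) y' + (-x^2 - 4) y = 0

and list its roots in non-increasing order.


Divide by x^2 to reach normal form y'' + P_1(x) y' + P_2(x) y = 0 with P_1(x) = 2 + 4/x and P_2(x) = -1 - 4/x^2.
x = 0 is a singular point because the y'-coefficient 2 + 4/x has a pole at x = 0 and the y-coefficient -1 - 4/x^2 has a pole at x = 0.
It is a regular singular point because x P_1(x) = p(x) = 2x + 4 and x^2 P_2(x) = q(x) = -x^2 - 4 are polynomials, hence analytic at x = 0.
p(0) = 4,  q(0) = -4.
Indicial equation: r(r-1) + p(0) r + q(0) = 0, i.e. r^2 + (p(0) - 1) r + q(0) = 0, i.e. r^2 + 3 r - 4 = 0.
Discriminant: (3)^2 - 4(-4) = 25, so r = (-3 ± 5)/2.
Solving: r_1 = 1, r_2 = -4.

indicial: r^2 + 3 r - 4 = 0; roots r_1 = 1, r_2 = -4


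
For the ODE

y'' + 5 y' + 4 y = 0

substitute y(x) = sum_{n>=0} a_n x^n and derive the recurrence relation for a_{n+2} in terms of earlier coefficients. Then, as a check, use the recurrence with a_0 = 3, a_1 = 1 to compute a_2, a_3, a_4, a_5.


Substitute y = sum_n a_n x^n.
y''(x) has coefficient (n+2)(n+1) a_{n+2} at x^n;
5 y'(x) has coefficient 5 (n+1) a_{n+1} at x^n;
4 y(x) has coefficient 4 a_n at x^n.
Matching x^n: (n+2)(n+1) a_{n+2} + 5 (n+1) a_{n+1} + 4 a_n = 0.
Thus a_{n+2} = [-5 (n+1) a_{n+1} - 4 a_n] / ((n+1)(n+2)).

Check with a_0 = 3, a_1 = 1 (apply the recurrence for n = 0, 1, 2, 3): a_0 = 3, a_1 = 1, a_2 = -17/2, a_3 = 27/2, a_4 = -337/24, a_5 = 1361/120.

a_(n+2) = [-5 (n+1) a_(n+1) - 4 a_n] / ((n+1)(n+2)); check: a_0 = 3, a_1 = 1, a_2 = -17/2, a_3 = 27/2, a_4 = -337/24, a_5 = 1361/120


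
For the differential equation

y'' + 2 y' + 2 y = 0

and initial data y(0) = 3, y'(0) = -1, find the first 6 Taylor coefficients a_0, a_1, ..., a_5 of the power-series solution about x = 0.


Ansatz: y(x) = sum_{n>=0} a_n x^n, so y'(x) = sum_{n>=1} n a_n x^(n-1) and y''(x) = sum_{n>=2} n(n-1) a_n x^(n-2).
Substitute into P(x) y'' + Q(x) y' + R(x) y = 0 with P(x) = 1, Q(x) = 2, R(x) = 2, and match powers of x.
Initial conditions: a_0 = 3, a_1 = -1.
Setting the coefficient of each power of x to zero and solving order by order (substituting the coefficients already found):
  x^0: 2 a_2 + 2 a_1 + 2 a_0 = 0  ->  2 a_2 = -2 a_1 - 2 a_0 = -4  ->  a_2 = -2
  x^1: 6 a_3 + 4 a_2 + 2 a_1 = 0  ->  6 a_3 = -4 a_2 - 2 a_1 = 10  ->  a_3 = 5/3
  x^2: 12 a_4 + 6 a_3 + 2 a_2 = 0  ->  12 a_4 = -6 a_3 - 2 a_2 = -6  ->  a_4 = -1/2
  x^3: 20 a_5 + 8 a_4 + 2 a_3 = 0  ->  20 a_5 = -8 a_4 - 2 a_3 = 2/3  ->  a_5 = 1/30
Truncated series: y(x) = 3 - x - 2 x^2 + (5/3) x^3 - (1/2) x^4 + (1/30) x^5 + O(x^6).

a_0 = 3; a_1 = -1; a_2 = -2; a_3 = 5/3; a_4 = -1/2; a_5 = 1/30


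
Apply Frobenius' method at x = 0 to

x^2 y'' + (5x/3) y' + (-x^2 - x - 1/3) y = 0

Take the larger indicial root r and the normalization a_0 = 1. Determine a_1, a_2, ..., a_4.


Write in Frobenius form y'' + (p(x)/x) y' + (q(x)/x^2) y = 0:
  p(x) = 5/3,  q(x) = -x^2 - x - 1/3.
Indicial equation: r(r-1) + (5/3) r + (-1/3) = 0 -> roots r_1 = 1/3, r_2 = -1.
Take r = r_1 = 1/3. Let y(x) = x^r sum_{n>=0} a_n x^n with a_0 = 1.
Substitute y = x^r sum a_n x^n and match x^{r+n}. The recurrence is
  D(n) a_n - 1 a_{n-1} - 1 a_{n-2} = 0,  where D(n) = (r+n)(r+n-1) + (5/3)(r+n) + (-1/3).
  a_n = [1 a_{n-1} + 1 a_{n-2}] / D(n).
Since the indicial polynomial factors as (r - r_1)(r - r_2), D(n) = (r_1 + n - r_1)(r_1 + n - r_2) = n(n + 4/3).
Evaluating step by step (a_0 = 1):
  n = 1: D(1) = 1(1 + 4/3) = 7/3; numerator = 1(1) = 1; a_1 = (1)/(7/3) = 3/7
  n = 2: D(2) = 2(2 + 4/3) = 20/3; numerator = 1(3/7) + 1(1) = 10/7; a_2 = (10/7)/(20/3) = 3/14
  n = 3: D(3) = 3(3 + 4/3) = 13; numerator = 1(3/14) + 1(3/7) = 9/14; a_3 = (9/14)/(13) = 9/182
  n = 4: D(4) = 4(4 + 4/3) = 64/3; numerator = 1(9/182) + 1(3/14) = 24/91; a_4 = (24/91)/(64/3) = 9/728

r = 1/3; a_0 = 1; a_1 = 3/7; a_2 = 3/14; a_3 = 9/182; a_4 = 9/728


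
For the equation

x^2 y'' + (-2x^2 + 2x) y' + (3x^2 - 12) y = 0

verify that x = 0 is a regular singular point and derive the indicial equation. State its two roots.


Divide by x^2 to reach normal form y'' + P_1(x) y' + P_2(x) y = 0 with P_1(x) = -2 + 2/x and P_2(x) = 3 - 12/x^2.
x = 0 is a singular point because the y'-coefficient -2 + 2/x has a pole at x = 0 and the y-coefficient 3 - 12/x^2 has a pole at x = 0.
It is a regular singular point because x P_1(x) = p(x) = 2 - 2x and x^2 P_2(x) = q(x) = 3x^2 - 12 are polynomials, hence analytic at x = 0.
p(0) = 2,  q(0) = -12.
Indicial equation: r(r-1) + p(0) r + q(0) = 0, i.e. r^2 + (p(0) - 1) r + q(0) = 0, i.e. r^2 + 1 r - 12 = 0.
Discriminant: (1)^2 - 4(-12) = 49, so r = (-1 ± 7)/2.
Solving: r_1 = 3, r_2 = -4.

indicial: r^2 + 1 r - 12 = 0; roots r_1 = 3, r_2 = -4


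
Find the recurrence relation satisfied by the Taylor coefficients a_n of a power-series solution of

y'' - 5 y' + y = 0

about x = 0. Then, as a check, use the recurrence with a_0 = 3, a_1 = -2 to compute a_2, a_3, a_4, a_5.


Substitute y = sum_n a_n x^n.
y''(x) has coefficient (n+2)(n+1) a_{n+2} at x^n;
-5 y'(x) has coefficient -5 (n+1) a_{n+1} at x^n;
y(x) has coefficient 1 a_n at x^n.
Matching x^n: (n+2)(n+1) a_{n+2} - 5 (n+1) a_{n+1} + 1 a_n = 0.
Thus a_{n+2} = [5 (n+1) a_{n+1} - 1 a_n] / ((n+1)(n+2)).

Check with a_0 = 3, a_1 = -2 (apply the recurrence for n = 0, 1, 2, 3): a_0 = 3, a_1 = -2, a_2 = -13/2, a_3 = -21/2, a_4 = -151/12, a_5 = -1447/120.

a_(n+2) = [5 (n+1) a_(n+1) - 1 a_n] / ((n+1)(n+2)); check: a_0 = 3, a_1 = -2, a_2 = -13/2, a_3 = -21/2, a_4 = -151/12, a_5 = -1447/120


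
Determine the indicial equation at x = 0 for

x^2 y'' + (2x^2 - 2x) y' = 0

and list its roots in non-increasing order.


Divide by x^2 to reach normal form y'' + P_1(x) y' + P_2(x) y = 0 with P_1(x) = 2 - 2/x and P_2(x) = 0.
x = 0 is a singular point because the y'-coefficient 2 - 2/x has a pole at x = 0.
It is a regular singular point because x P_1(x) = p(x) = 2x - 2 and x^2 P_2(x) = q(x) = 0 are polynomials, hence analytic at x = 0.
p(0) = -2,  q(0) = 0.
Indicial equation: r(r-1) + p(0) r + q(0) = 0, i.e. r^2 + (p(0) - 1) r + q(0) = 0, i.e. r^2 - 3 r = 0.
Discriminant: (-3)^2 - 4(0) = 9, so r = (3 ± 3)/2.
Solving: r_1 = 3, r_2 = 0.

indicial: r^2 - 3 r = 0; roots r_1 = 3, r_2 = 0


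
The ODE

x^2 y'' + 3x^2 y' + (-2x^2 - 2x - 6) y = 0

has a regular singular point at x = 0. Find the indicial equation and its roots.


Divide by x^2 to reach normal form y'' + P_1(x) y' + P_2(x) y = 0 with P_1(x) = 3 and P_2(x) = -2 - 2/x - 6/x^2.
x = 0 is a singular point because the y-coefficient -2 - 2/x - 6/x^2 has a pole at x = 0.
It is a regular singular point because x P_1(x) = p(x) = 3x and x^2 P_2(x) = q(x) = -2x^2 - 2x - 6 are polynomials, hence analytic at x = 0.
p(0) = 0,  q(0) = -6.
Indicial equation: r(r-1) + p(0) r + q(0) = 0, i.e. r^2 + (p(0) - 1) r + q(0) = 0, i.e. r^2 - 1 r - 6 = 0.
Discriminant: (-1)^2 - 4(-6) = 25, so r = (1 ± 5)/2.
Solving: r_1 = 3, r_2 = -2.

indicial: r^2 - 1 r - 6 = 0; roots r_1 = 3, r_2 = -2


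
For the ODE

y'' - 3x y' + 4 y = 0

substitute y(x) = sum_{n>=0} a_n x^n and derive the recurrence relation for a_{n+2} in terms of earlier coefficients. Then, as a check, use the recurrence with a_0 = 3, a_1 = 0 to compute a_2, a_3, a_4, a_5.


Substitute y = sum_n a_n x^n.
y''(x) has coefficient (n+2)(n+1) a_{n+2} at x^n;
-3 x y'(x) has coefficient -3 n a_n at x^n (shift);
4 y(x) has coefficient 4 a_n at x^n.
Matching x^n: (n+2)(n+1) a_{n+2} + (-3n + 4) a_n = 0.
Thus a_{n+2} = (3n - 4) / ((n+1)(n+2)) * a_n.

Check with a_0 = 3, a_1 = 0 (apply the recurrence for n = 0, 1, 2, 3): a_0 = 3, a_1 = 0, a_2 = -6, a_3 = 0, a_4 = -1, a_5 = 0.

a_(n+2) = (3n - 4) / ((n+1)(n+2)) * a_n; check: a_0 = 3, a_1 = 0, a_2 = -6, a_3 = 0, a_4 = -1, a_5 = 0


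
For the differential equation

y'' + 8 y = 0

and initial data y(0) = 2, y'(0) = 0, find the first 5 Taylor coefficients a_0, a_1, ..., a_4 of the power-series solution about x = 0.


Ansatz: y(x) = sum_{n>=0} a_n x^n, so y'(x) = sum_{n>=1} n a_n x^(n-1) and y''(x) = sum_{n>=2} n(n-1) a_n x^(n-2).
Substitute into P(x) y'' + Q(x) y' + R(x) y = 0 with P(x) = 1, Q(x) = 0, R(x) = 8, and match powers of x.
Initial conditions: a_0 = 2, a_1 = 0.
Setting the coefficient of each power of x to zero and solving order by order (substituting the coefficients already found):
  x^0: 2 a_2 + 8 a_0 = 0  ->  2 a_2 = -8 a_0 = -16  ->  a_2 = -8
  x^1: 6 a_3 + 8 a_1 = 0  ->  6 a_3 = -8 a_1 = 0  ->  a_3 = 0
  x^2: 12 a_4 + 8 a_2 = 0  ->  12 a_4 = -8 a_2 = 64  ->  a_4 = 16/3
Truncated series: y(x) = 2 - 8 x^2 + (16/3) x^4 + O(x^5).

a_0 = 2; a_1 = 0; a_2 = -8; a_3 = 0; a_4 = 16/3


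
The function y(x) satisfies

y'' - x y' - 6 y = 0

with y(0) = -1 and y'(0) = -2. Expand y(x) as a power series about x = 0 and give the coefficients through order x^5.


Ansatz: y(x) = sum_{n>=0} a_n x^n, so y'(x) = sum_{n>=1} n a_n x^(n-1) and y''(x) = sum_{n>=2} n(n-1) a_n x^(n-2).
Substitute into P(x) y'' + Q(x) y' + R(x) y = 0 with P(x) = 1, Q(x) = -x, R(x) = -6, and match powers of x.
Initial conditions: a_0 = -1, a_1 = -2.
Setting the coefficient of each power of x to zero and solving order by order (substituting the coefficients already found):
  x^0: 2 a_2 - 6 a_0 = 0  ->  2 a_2 = 6 a_0 = -6  ->  a_2 = -3
  x^1: 6 a_3 - 7 a_1 = 0  ->  6 a_3 = 7 a_1 = -14  ->  a_3 = -7/3
  x^2: 12 a_4 - 8 a_2 = 0  ->  12 a_4 = 8 a_2 = -24  ->  a_4 = -2
  x^3: 20 a_5 - 9 a_3 = 0  ->  20 a_5 = 9 a_3 = -21  ->  a_5 = -21/20
Truncated series: y(x) = -1 - 2 x - 3 x^2 - (7/3) x^3 - 2 x^4 - (21/20) x^5 + O(x^6).

a_0 = -1; a_1 = -2; a_2 = -3; a_3 = -7/3; a_4 = -2; a_5 = -21/20


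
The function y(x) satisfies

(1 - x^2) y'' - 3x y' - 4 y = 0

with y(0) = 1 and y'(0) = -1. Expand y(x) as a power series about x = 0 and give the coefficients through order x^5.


Ansatz: y(x) = sum_{n>=0} a_n x^n, so y'(x) = sum_{n>=1} n a_n x^(n-1) and y''(x) = sum_{n>=2} n(n-1) a_n x^(n-2).
Substitute into P(x) y'' + Q(x) y' + R(x) y = 0 with P(x) = 1 - x^2, Q(x) = -3x, R(x) = -4, and match powers of x.
Initial conditions: a_0 = 1, a_1 = -1.
Setting the coefficient of each power of x to zero and solving order by order (substituting the coefficients already found):
  x^0: 2 a_2 - 4 a_0 = 0  ->  2 a_2 = 4 a_0 = 4  ->  a_2 = 2
  x^1: 6 a_3 - 7 a_1 = 0  ->  6 a_3 = 7 a_1 = -7  ->  a_3 = -7/6
  x^2: 12 a_4 - 12 a_2 = 0  ->  12 a_4 = 12 a_2 = 24  ->  a_4 = 2
  x^3: 20 a_5 - 19 a_3 = 0  ->  20 a_5 = 19 a_3 = -133/6  ->  a_5 = -133/120
Truncated series: y(x) = 1 - x + 2 x^2 - (7/6) x^3 + 2 x^4 - (133/120) x^5 + O(x^6).

a_0 = 1; a_1 = -1; a_2 = 2; a_3 = -7/6; a_4 = 2; a_5 = -133/120


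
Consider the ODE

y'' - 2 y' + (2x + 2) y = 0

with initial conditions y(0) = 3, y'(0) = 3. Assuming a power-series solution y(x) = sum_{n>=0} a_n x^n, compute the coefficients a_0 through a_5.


Ansatz: y(x) = sum_{n>=0} a_n x^n, so y'(x) = sum_{n>=1} n a_n x^(n-1) and y''(x) = sum_{n>=2} n(n-1) a_n x^(n-2).
Substitute into P(x) y'' + Q(x) y' + R(x) y = 0 with P(x) = 1, Q(x) = -2, R(x) = 2x + 2, and match powers of x.
Initial conditions: a_0 = 3, a_1 = 3.
Setting the coefficient of each power of x to zero and solving order by order (substituting the coefficients already found):
  x^0: 2 a_2 - 2 a_1 + 2 a_0 = 0  ->  2 a_2 = 2 a_1 - 2 a_0 = 0  ->  a_2 = 0
  x^1: 6 a_3 - 4 a_2 + 2 a_1 + 2 a_0 = 0  ->  6 a_3 = 4 a_2 - 2 a_1 - 2 a_0 = -12  ->  a_3 = -2
  x^2: 12 a_4 - 6 a_3 + 2 a_2 + 2 a_1 = 0  ->  12 a_4 = 6 a_3 - 2 a_2 - 2 a_1 = -18  ->  a_4 = -3/2
  x^3: 20 a_5 - 8 a_4 + 2 a_3 + 2 a_2 = 0  ->  20 a_5 = 8 a_4 - 2 a_3 - 2 a_2 = -8  ->  a_5 = -2/5
Truncated series: y(x) = 3 + 3 x - 2 x^3 - (3/2) x^4 - (2/5) x^5 + O(x^6).

a_0 = 3; a_1 = 3; a_2 = 0; a_3 = -2; a_4 = -3/2; a_5 = -2/5


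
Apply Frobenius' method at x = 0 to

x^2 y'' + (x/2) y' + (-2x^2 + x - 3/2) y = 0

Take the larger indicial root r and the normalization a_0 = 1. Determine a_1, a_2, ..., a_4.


Write in Frobenius form y'' + (p(x)/x) y' + (q(x)/x^2) y = 0:
  p(x) = 1/2,  q(x) = -2x^2 + x - 3/2.
Indicial equation: r(r-1) + (1/2) r + (-3/2) = 0 -> roots r_1 = 3/2, r_2 = -1.
Take r = r_1 = 3/2. Let y(x) = x^r sum_{n>=0} a_n x^n with a_0 = 1.
Substitute y = x^r sum a_n x^n and match x^{r+n}. The recurrence is
  D(n) a_n + 1 a_{n-1} - 2 a_{n-2} = 0,  where D(n) = (r+n)(r+n-1) + (1/2)(r+n) + (-3/2).
  a_n = [-1 a_{n-1} + 2 a_{n-2}] / D(n).
Since the indicial polynomial factors as (r - r_1)(r - r_2), D(n) = (r_1 + n - r_1)(r_1 + n - r_2) = n(n + 5/2).
Evaluating step by step (a_0 = 1):
  n = 1: D(1) = 1(1 + 5/2) = 7/2; numerator = -1(1) = -1; a_1 = (-1)/(7/2) = -2/7
  n = 2: D(2) = 2(2 + 5/2) = 9; numerator = -1(-2/7) + 2(1) = 16/7; a_2 = (16/7)/(9) = 16/63
  n = 3: D(3) = 3(3 + 5/2) = 33/2; numerator = -1(16/63) + 2(-2/7) = -52/63; a_3 = (-52/63)/(33/2) = -104/2079
  n = 4: D(4) = 4(4 + 5/2) = 26; numerator = -1(-104/2079) + 2(16/63) = 1160/2079; a_4 = (1160/2079)/(26) = 580/27027

r = 3/2; a_0 = 1; a_1 = -2/7; a_2 = 16/63; a_3 = -104/2079; a_4 = 580/27027


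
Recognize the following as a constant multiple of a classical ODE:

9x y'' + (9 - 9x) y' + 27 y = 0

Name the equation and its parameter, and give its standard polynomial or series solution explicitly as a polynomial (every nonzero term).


All three coefficients share the factor 9; dividing through by 9 gives  x y'' + (1 - x) y' + 3 y = 0.
This matches the Laguerre equation x y'' + (1 - x) y' + n y = 0 with n = 3; the polynomial solution is L_3(x).
With y = sum_k a_k x^k, matching x^k gives (k+1)k a_{k+1} + (k+1) a_{k+1} - k a_k + n a_k = 0, i.e. (k+1)^2 a_{k+1} = (k - n) a_k = (k - 3) a_k. The right side vanishes at k = 3, so the series terminates at degree 3.
Standard normalization L_n(0) = 1 gives a_0 = 1. Work upward with a_{k+1} = (k - 3) a_k / (k+1)^2:
  a_1 = (0 - 3)(1) / 1^2 = -3/1 = -3
  a_2 = (1 - 3)(-3) / 2^2 = 6/4 = 3/2
  a_3 = (2 - 3)(3/2) / 3^2 = (-3/2)/9 = -1/6
Hence L_3(x) = -x^3/6 + 3 x^2/2 - 3 x + 1.

L_3(x); series = -x^3/6 + 3 x^2/2 - 3 x + 1


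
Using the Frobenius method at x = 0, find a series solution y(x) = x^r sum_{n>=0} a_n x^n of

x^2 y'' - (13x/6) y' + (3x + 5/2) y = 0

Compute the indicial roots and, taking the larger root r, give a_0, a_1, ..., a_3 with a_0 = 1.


Write in Frobenius form y'' + (p(x)/x) y' + (q(x)/x^2) y = 0:
  p(x) = -13/6,  q(x) = 3x + 5/2.
Indicial equation: r(r-1) + (-13/6) r + (5/2) = 0 -> roots r_1 = 5/3, r_2 = 3/2.
Take r = r_1 = 5/3. Let y(x) = x^r sum_{n>=0} a_n x^n with a_0 = 1.
Substitute y = x^r sum a_n x^n and match x^{r+n}. The recurrence is
  D(n) a_n + 3 a_{n-1} = 0,  where D(n) = (r+n)(r+n-1) + (-13/6)(r+n) + (5/2).
  a_n = -3 / D(n) * a_{n-1}.
Since the indicial polynomial factors as (r - r_1)(r - r_2), D(n) = (r_1 + n - r_1)(r_1 + n - r_2) = n(n + 1/6).
Evaluating step by step (a_0 = 1):
  n = 1: D(1) = 1(1 + 1/6) = 7/6; numerator = -3(1) = -3; a_1 = (-3)/(7/6) = -18/7
  n = 2: D(2) = 2(2 + 1/6) = 13/3; numerator = -3(-18/7) = 54/7; a_2 = (54/7)/(13/3) = 162/91
  n = 3: D(3) = 3(3 + 1/6) = 19/2; numerator = -3(162/91) = -486/91; a_3 = (-486/91)/(19/2) = -972/1729

r = 5/3; a_0 = 1; a_1 = -18/7; a_2 = 162/91; a_3 = -972/1729


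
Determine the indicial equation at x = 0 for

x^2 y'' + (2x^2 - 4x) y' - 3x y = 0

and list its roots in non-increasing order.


Divide by x^2 to reach normal form y'' + P_1(x) y' + P_2(x) y = 0 with P_1(x) = 2 - 4/x and P_2(x) = -3/x.
x = 0 is a singular point because the y'-coefficient 2 - 4/x has a pole at x = 0 and the y-coefficient -3/x has a pole at x = 0.
It is a regular singular point because x P_1(x) = p(x) = 2x - 4 and x^2 P_2(x) = q(x) = -3x are polynomials, hence analytic at x = 0.
p(0) = -4,  q(0) = 0.
Indicial equation: r(r-1) + p(0) r + q(0) = 0, i.e. r^2 + (p(0) - 1) r + q(0) = 0, i.e. r^2 - 5 r = 0.
Discriminant: (-5)^2 - 4(0) = 25, so r = (5 ± 5)/2.
Solving: r_1 = 5, r_2 = 0.

indicial: r^2 - 5 r = 0; roots r_1 = 5, r_2 = 0


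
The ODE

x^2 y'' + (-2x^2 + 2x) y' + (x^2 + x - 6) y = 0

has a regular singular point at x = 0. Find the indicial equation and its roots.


Divide by x^2 to reach normal form y'' + P_1(x) y' + P_2(x) y = 0 with P_1(x) = -2 + 2/x and P_2(x) = 1 + 1/x - 6/x^2.
x = 0 is a singular point because the y'-coefficient -2 + 2/x has a pole at x = 0 and the y-coefficient 1 + 1/x - 6/x^2 has a pole at x = 0.
It is a regular singular point because x P_1(x) = p(x) = 2 - 2x and x^2 P_2(x) = q(x) = x^2 + x - 6 are polynomials, hence analytic at x = 0.
p(0) = 2,  q(0) = -6.
Indicial equation: r(r-1) + p(0) r + q(0) = 0, i.e. r^2 + (p(0) - 1) r + q(0) = 0, i.e. r^2 + 1 r - 6 = 0.
Discriminant: (1)^2 - 4(-6) = 25, so r = (-1 ± 5)/2.
Solving: r_1 = 2, r_2 = -3.

indicial: r^2 + 1 r - 6 = 0; roots r_1 = 2, r_2 = -3


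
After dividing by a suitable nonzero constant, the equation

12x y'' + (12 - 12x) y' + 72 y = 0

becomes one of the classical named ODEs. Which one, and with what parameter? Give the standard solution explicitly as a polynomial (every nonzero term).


All three coefficients share the factor 12; dividing through by 12 gives  x y'' + (1 - x) y' + 6 y = 0.
This matches the Laguerre equation x y'' + (1 - x) y' + n y = 0 with n = 6; the polynomial solution is L_6(x).
With y = sum_k a_k x^k, matching x^k gives (k+1)k a_{k+1} + (k+1) a_{k+1} - k a_k + n a_k = 0, i.e. (k+1)^2 a_{k+1} = (k - n) a_k = (k - 6) a_k. The right side vanishes at k = 6, so the series terminates at degree 6.
Standard normalization L_n(0) = 1 gives a_0 = 1. Work upward with a_{k+1} = (k - 6) a_k / (k+1)^2:
  a_1 = (0 - 6)(1) / 1^2 = -6/1 = -6
  a_2 = (1 - 6)(-6) / 2^2 = 30/4 = 15/2
  a_3 = (2 - 6)(15/2) / 3^2 = -30/9 = -10/3
  a_4 = (3 - 6)(-10/3) / 4^2 = 10/16 = 5/8
  a_5 = (4 - 6)(5/8) / 5^2 = (-5/4)/25 = -1/20
  a_6 = (5 - 6)(-1/20) / 6^2 = (1/20)/36 = 1/720
Hence L_6(x) = x^6/720 - x^5/20 + 5 x^4/8 - 10 x^3/3 + 15 x^2/2 - 6 x + 1.

L_6(x); series = x^6/720 - x^5/20 + 5 x^4/8 - 10 x^3/3 + 15 x^2/2 - 6 x + 1


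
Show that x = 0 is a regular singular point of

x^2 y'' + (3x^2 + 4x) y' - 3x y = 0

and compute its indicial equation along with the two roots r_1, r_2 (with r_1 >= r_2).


Divide by x^2 to reach normal form y'' + P_1(x) y' + P_2(x) y = 0 with P_1(x) = 3 + 4/x and P_2(x) = -3/x.
x = 0 is a singular point because the y'-coefficient 3 + 4/x has a pole at x = 0 and the y-coefficient -3/x has a pole at x = 0.
It is a regular singular point because x P_1(x) = p(x) = 3x + 4 and x^2 P_2(x) = q(x) = -3x are polynomials, hence analytic at x = 0.
p(0) = 4,  q(0) = 0.
Indicial equation: r(r-1) + p(0) r + q(0) = 0, i.e. r^2 + (p(0) - 1) r + q(0) = 0, i.e. r^2 + 3 r = 0.
Discriminant: (3)^2 - 4(0) = 9, so r = (-3 ± 3)/2.
Solving: r_1 = 0, r_2 = -3.

indicial: r^2 + 3 r = 0; roots r_1 = 0, r_2 = -3


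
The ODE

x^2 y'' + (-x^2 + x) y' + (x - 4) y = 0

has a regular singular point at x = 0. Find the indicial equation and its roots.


Divide by x^2 to reach normal form y'' + P_1(x) y' + P_2(x) y = 0 with P_1(x) = -1 + 1/x and P_2(x) = 1/x - 4/x^2.
x = 0 is a singular point because the y'-coefficient -1 + 1/x has a pole at x = 0 and the y-coefficient 1/x - 4/x^2 has a pole at x = 0.
It is a regular singular point because x P_1(x) = p(x) = 1 - x and x^2 P_2(x) = q(x) = x - 4 are polynomials, hence analytic at x = 0.
p(0) = 1,  q(0) = -4.
Indicial equation: r(r-1) + p(0) r + q(0) = 0, i.e. r^2 + (p(0) - 1) r + q(0) = 0, i.e. r^2 - 4 = 0.
Discriminant: (0)^2 - 4(-4) = 16, so r = (0 ± 4)/2.
Solving: r_1 = 2, r_2 = -2.

indicial: r^2 - 4 = 0; roots r_1 = 2, r_2 = -2


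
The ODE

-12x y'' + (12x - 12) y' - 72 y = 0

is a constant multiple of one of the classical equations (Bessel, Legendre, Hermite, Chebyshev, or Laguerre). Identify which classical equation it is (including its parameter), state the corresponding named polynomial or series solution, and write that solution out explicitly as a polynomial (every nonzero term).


All three coefficients share the factor -12; dividing through by -12 gives  x y'' + (1 - x) y' + 6 y = 0.
This matches the Laguerre equation x y'' + (1 - x) y' + n y = 0 with n = 6; the polynomial solution is L_6(x).
With y = sum_k a_k x^k, matching x^k gives (k+1)k a_{k+1} + (k+1) a_{k+1} - k a_k + n a_k = 0, i.e. (k+1)^2 a_{k+1} = (k - n) a_k = (k - 6) a_k. The right side vanishes at k = 6, so the series terminates at degree 6.
Standard normalization L_n(0) = 1 gives a_0 = 1. Work upward with a_{k+1} = (k - 6) a_k / (k+1)^2:
  a_1 = (0 - 6)(1) / 1^2 = -6/1 = -6
  a_2 = (1 - 6)(-6) / 2^2 = 30/4 = 15/2
  a_3 = (2 - 6)(15/2) / 3^2 = -30/9 = -10/3
  a_4 = (3 - 6)(-10/3) / 4^2 = 10/16 = 5/8
  a_5 = (4 - 6)(5/8) / 5^2 = (-5/4)/25 = -1/20
  a_6 = (5 - 6)(-1/20) / 6^2 = (1/20)/36 = 1/720
Hence L_6(x) = x^6/720 - x^5/20 + 5 x^4/8 - 10 x^3/3 + 15 x^2/2 - 6 x + 1.

L_6(x); series = x^6/720 - x^5/20 + 5 x^4/8 - 10 x^3/3 + 15 x^2/2 - 6 x + 1


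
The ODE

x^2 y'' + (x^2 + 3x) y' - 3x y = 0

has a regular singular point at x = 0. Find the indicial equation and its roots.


Divide by x^2 to reach normal form y'' + P_1(x) y' + P_2(x) y = 0 with P_1(x) = 1 + 3/x and P_2(x) = -3/x.
x = 0 is a singular point because the y'-coefficient 1 + 3/x has a pole at x = 0 and the y-coefficient -3/x has a pole at x = 0.
It is a regular singular point because x P_1(x) = p(x) = x + 3 and x^2 P_2(x) = q(x) = -3x are polynomials, hence analytic at x = 0.
p(0) = 3,  q(0) = 0.
Indicial equation: r(r-1) + p(0) r + q(0) = 0, i.e. r^2 + (p(0) - 1) r + q(0) = 0, i.e. r^2 + 2 r = 0.
Discriminant: (2)^2 - 4(0) = 4, so r = (-2 ± 2)/2.
Solving: r_1 = 0, r_2 = -2.

indicial: r^2 + 2 r = 0; roots r_1 = 0, r_2 = -2


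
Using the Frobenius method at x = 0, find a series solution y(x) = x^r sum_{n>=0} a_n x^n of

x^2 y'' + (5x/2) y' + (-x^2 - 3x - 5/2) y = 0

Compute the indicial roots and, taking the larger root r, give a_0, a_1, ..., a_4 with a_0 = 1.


Write in Frobenius form y'' + (p(x)/x) y' + (q(x)/x^2) y = 0:
  p(x) = 5/2,  q(x) = -x^2 - 3x - 5/2.
Indicial equation: r(r-1) + (5/2) r + (-5/2) = 0 -> roots r_1 = 1, r_2 = -5/2.
Take r = r_1 = 1. Let y(x) = x^r sum_{n>=0} a_n x^n with a_0 = 1.
Substitute y = x^r sum a_n x^n and match x^{r+n}. The recurrence is
  D(n) a_n - 3 a_{n-1} - 1 a_{n-2} = 0,  where D(n) = (r+n)(r+n-1) + (5/2)(r+n) + (-5/2).
  a_n = [3 a_{n-1} + 1 a_{n-2}] / D(n).
Since the indicial polynomial factors as (r - r_1)(r - r_2), D(n) = (r_1 + n - r_1)(r_1 + n - r_2) = n(n + 7/2).
Evaluating step by step (a_0 = 1):
  n = 1: D(1) = 1(1 + 7/2) = 9/2; numerator = 3(1) = 3; a_1 = (3)/(9/2) = 2/3
  n = 2: D(2) = 2(2 + 7/2) = 11; numerator = 3(2/3) + 1(1) = 3; a_2 = (3)/(11) = 3/11
  n = 3: D(3) = 3(3 + 7/2) = 39/2; numerator = 3(3/11) + 1(2/3) = 49/33; a_3 = (49/33)/(39/2) = 98/1287
  n = 4: D(4) = 4(4 + 7/2) = 30; numerator = 3(98/1287) + 1(3/11) = 215/429; a_4 = (215/429)/(30) = 43/2574

r = 1; a_0 = 1; a_1 = 2/3; a_2 = 3/11; a_3 = 98/1287; a_4 = 43/2574


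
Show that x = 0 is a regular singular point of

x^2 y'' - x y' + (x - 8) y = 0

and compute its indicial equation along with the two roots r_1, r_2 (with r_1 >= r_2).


Divide by x^2 to reach normal form y'' + P_1(x) y' + P_2(x) y = 0 with P_1(x) = -1/x and P_2(x) = 1/x - 8/x^2.
x = 0 is a singular point because the y'-coefficient -1/x has a pole at x = 0 and the y-coefficient 1/x - 8/x^2 has a pole at x = 0.
It is a regular singular point because x P_1(x) = p(x) = -1 and x^2 P_2(x) = q(x) = x - 8 are polynomials, hence analytic at x = 0.
p(0) = -1,  q(0) = -8.
Indicial equation: r(r-1) + p(0) r + q(0) = 0, i.e. r^2 + (p(0) - 1) r + q(0) = 0, i.e. r^2 - 2 r - 8 = 0.
Discriminant: (-2)^2 - 4(-8) = 36, so r = (2 ± 6)/2.
Solving: r_1 = 4, r_2 = -2.

indicial: r^2 - 2 r - 8 = 0; roots r_1 = 4, r_2 = -2


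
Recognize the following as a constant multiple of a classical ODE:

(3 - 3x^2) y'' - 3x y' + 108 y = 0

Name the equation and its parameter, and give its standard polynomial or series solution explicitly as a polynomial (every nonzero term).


All three coefficients share the factor 3; dividing through by 3 gives  (1 - x^2) y'' - x y' + 36 y = 0.
This matches the Chebyshev equation (1 - x^2) y'' - x y' + n^2 y = 0 (note the -x y' term, not -2x y') with n^2 = 36, so n = 6; the polynomial solution is T_6(x).
With y = sum_k a_k x^k, matching x^k gives (k+2)(k+1) a_{k+2} = (k^2 - n^2) a_k = (k - 6)(k + 6) a_k. The right side vanishes at k = 6, so the series with the parity of 6 terminates at degree 6.
Standard normalization: leading coefficient of T_n is 2^(n-1), so a_6 = 2^5 = 32. Work downward with a_k = (k+1)(k+2) a_{k+2} / ((k - 6)(k + 6)):
  a_4 = (5)(6)(32) / ((4 - 6)(4 + 6)) = 960/(-20) = -48
  a_2 = (3)(4)(-48) / ((2 - 6)(2 + 6)) = -576/(-32) = 18
  a_0 = (1)(2)(18) / ((0 - 6)(0 + 6)) = 36/(-36) = -1
Hence T_6(x) = 32 x^6 - 48 x^4 + 18 x^2 - 1.

T_6(x); series = 32 x^6 - 48 x^4 + 18 x^2 - 1


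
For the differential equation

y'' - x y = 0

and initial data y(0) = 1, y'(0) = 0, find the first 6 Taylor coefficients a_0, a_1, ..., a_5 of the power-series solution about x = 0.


Ansatz: y(x) = sum_{n>=0} a_n x^n, so y'(x) = sum_{n>=1} n a_n x^(n-1) and y''(x) = sum_{n>=2} n(n-1) a_n x^(n-2).
Substitute into P(x) y'' + Q(x) y' + R(x) y = 0 with P(x) = 1, Q(x) = 0, R(x) = -x, and match powers of x.
Initial conditions: a_0 = 1, a_1 = 0.
Setting the coefficient of each power of x to zero and solving order by order (substituting the coefficients already found):
  x^0: 2 a_2 = 0  ->  a_2 = 0
  x^1: 6 a_3 - a_0 = 0  ->  6 a_3 = a_0 = 1  ->  a_3 = 1/6
  x^2: 12 a_4 - a_1 = 0  ->  12 a_4 = a_1 = 0  ->  a_4 = 0
  x^3: 20 a_5 - a_2 = 0  ->  20 a_5 = a_2 = 0  ->  a_5 = 0
Truncated series: y(x) = 1 + (1/6) x^3 + O(x^6).

a_0 = 1; a_1 = 0; a_2 = 0; a_3 = 1/6; a_4 = 0; a_5 = 0


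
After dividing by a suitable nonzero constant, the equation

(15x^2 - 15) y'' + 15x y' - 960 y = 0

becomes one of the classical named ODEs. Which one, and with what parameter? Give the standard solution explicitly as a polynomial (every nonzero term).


All three coefficients share the factor -15; dividing through by -15 gives  (1 - x^2) y'' - x y' + 64 y = 0.
This matches the Chebyshev equation (1 - x^2) y'' - x y' + n^2 y = 0 (note the -x y' term, not -2x y') with n^2 = 64, so n = 8; the polynomial solution is T_8(x).
With y = sum_k a_k x^k, matching x^k gives (k+2)(k+1) a_{k+2} = (k^2 - n^2) a_k = (k - 8)(k + 8) a_k. The right side vanishes at k = 8, so the series with the parity of 8 terminates at degree 8.
Standard normalization: leading coefficient of T_n is 2^(n-1), so a_8 = 2^7 = 128. Work downward with a_k = (k+1)(k+2) a_{k+2} / ((k - 8)(k + 8)):
  a_6 = (7)(8)(128) / ((6 - 8)(6 + 8)) = 7168/(-28) = -256
  a_4 = (5)(6)(-256) / ((4 - 8)(4 + 8)) = -7680/(-48) = 160
  a_2 = (3)(4)(160) / ((2 - 8)(2 + 8)) = 1920/(-60) = -32
  a_0 = (1)(2)(-32) / ((0 - 8)(0 + 8)) = -64/(-64) = 1
Hence T_8(x) = 128 x^8 - 256 x^6 + 160 x^4 - 32 x^2 + 1.

T_8(x); series = 128 x^8 - 256 x^6 + 160 x^4 - 32 x^2 + 1


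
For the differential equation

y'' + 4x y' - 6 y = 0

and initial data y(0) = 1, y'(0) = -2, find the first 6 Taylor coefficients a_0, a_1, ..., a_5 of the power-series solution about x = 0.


Ansatz: y(x) = sum_{n>=0} a_n x^n, so y'(x) = sum_{n>=1} n a_n x^(n-1) and y''(x) = sum_{n>=2} n(n-1) a_n x^(n-2).
Substitute into P(x) y'' + Q(x) y' + R(x) y = 0 with P(x) = 1, Q(x) = 4x, R(x) = -6, and match powers of x.
Initial conditions: a_0 = 1, a_1 = -2.
Setting the coefficient of each power of x to zero and solving order by order (substituting the coefficients already found):
  x^0: 2 a_2 - 6 a_0 = 0  ->  2 a_2 = 6 a_0 = 6  ->  a_2 = 3
  x^1: 6 a_3 - 2 a_1 = 0  ->  6 a_3 = 2 a_1 = -4  ->  a_3 = -2/3
  x^2: 12 a_4 + 2 a_2 = 0  ->  12 a_4 = -2 a_2 = -6  ->  a_4 = -1/2
  x^3: 20 a_5 + 6 a_3 = 0  ->  20 a_5 = -6 a_3 = 4  ->  a_5 = 1/5
Truncated series: y(x) = 1 - 2 x + 3 x^2 - (2/3) x^3 - (1/2) x^4 + (1/5) x^5 + O(x^6).

a_0 = 1; a_1 = -2; a_2 = 3; a_3 = -2/3; a_4 = -1/2; a_5 = 1/5


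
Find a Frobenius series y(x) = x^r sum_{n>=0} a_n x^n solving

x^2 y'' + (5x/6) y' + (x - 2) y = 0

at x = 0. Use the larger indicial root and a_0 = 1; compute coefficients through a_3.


Write in Frobenius form y'' + (p(x)/x) y' + (q(x)/x^2) y = 0:
  p(x) = 5/6,  q(x) = x - 2.
Indicial equation: r(r-1) + (5/6) r + (-2) = 0 -> roots r_1 = 3/2, r_2 = -4/3.
Take r = r_1 = 3/2. Let y(x) = x^r sum_{n>=0} a_n x^n with a_0 = 1.
Substitute y = x^r sum a_n x^n and match x^{r+n}. The recurrence is
  D(n) a_n + 1 a_{n-1} = 0,  where D(n) = (r+n)(r+n-1) + (5/6)(r+n) + (-2).
  a_n = -1 / D(n) * a_{n-1}.
Since the indicial polynomial factors as (r - r_1)(r - r_2), D(n) = (r_1 + n - r_1)(r_1 + n - r_2) = n(n + 17/6).
Evaluating step by step (a_0 = 1):
  n = 1: D(1) = 1(1 + 17/6) = 23/6; numerator = -1(1) = -1; a_1 = (-1)/(23/6) = -6/23
  n = 2: D(2) = 2(2 + 17/6) = 29/3; numerator = -1(-6/23) = 6/23; a_2 = (6/23)/(29/3) = 18/667
  n = 3: D(3) = 3(3 + 17/6) = 35/2; numerator = -1(18/667) = -18/667; a_3 = (-18/667)/(35/2) = -36/23345

r = 3/2; a_0 = 1; a_1 = -6/23; a_2 = 18/667; a_3 = -36/23345


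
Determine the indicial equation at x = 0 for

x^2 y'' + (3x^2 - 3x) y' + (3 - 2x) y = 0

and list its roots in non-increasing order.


Divide by x^2 to reach normal form y'' + P_1(x) y' + P_2(x) y = 0 with P_1(x) = 3 - 3/x and P_2(x) = -2/x + 3/x^2.
x = 0 is a singular point because the y'-coefficient 3 - 3/x has a pole at x = 0 and the y-coefficient -2/x + 3/x^2 has a pole at x = 0.
It is a regular singular point because x P_1(x) = p(x) = 3x - 3 and x^2 P_2(x) = q(x) = 3 - 2x are polynomials, hence analytic at x = 0.
p(0) = -3,  q(0) = 3.
Indicial equation: r(r-1) + p(0) r + q(0) = 0, i.e. r^2 + (p(0) - 1) r + q(0) = 0, i.e. r^2 - 4 r + 3 = 0.
Discriminant: (-4)^2 - 4(3) = 4, so r = (4 ± 2)/2.
Solving: r_1 = 3, r_2 = 1.

indicial: r^2 - 4 r + 3 = 0; roots r_1 = 3, r_2 = 1


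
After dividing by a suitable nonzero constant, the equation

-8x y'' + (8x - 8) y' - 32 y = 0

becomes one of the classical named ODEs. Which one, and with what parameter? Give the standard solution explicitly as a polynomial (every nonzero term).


All three coefficients share the factor -8; dividing through by -8 gives  x y'' + (1 - x) y' + 4 y = 0.
This matches the Laguerre equation x y'' + (1 - x) y' + n y = 0 with n = 4; the polynomial solution is L_4(x).
With y = sum_k a_k x^k, matching x^k gives (k+1)k a_{k+1} + (k+1) a_{k+1} - k a_k + n a_k = 0, i.e. (k+1)^2 a_{k+1} = (k - n) a_k = (k - 4) a_k. The right side vanishes at k = 4, so the series terminates at degree 4.
Standard normalization L_n(0) = 1 gives a_0 = 1. Work upward with a_{k+1} = (k - 4) a_k / (k+1)^2:
  a_1 = (0 - 4)(1) / 1^2 = -4/1 = -4
  a_2 = (1 - 4)(-4) / 2^2 = 12/4 = 3
  a_3 = (2 - 4)(3) / 3^2 = -6/9 = -2/3
  a_4 = (3 - 4)(-2/3) / 4^2 = (2/3)/16 = 1/24
Hence L_4(x) = x^4/24 - 2 x^3/3 + 3 x^2 - 4 x + 1.

L_4(x); series = x^4/24 - 2 x^3/3 + 3 x^2 - 4 x + 1


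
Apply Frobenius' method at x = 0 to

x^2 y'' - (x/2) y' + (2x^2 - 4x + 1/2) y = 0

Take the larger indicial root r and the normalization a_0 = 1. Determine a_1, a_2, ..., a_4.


Write in Frobenius form y'' + (p(x)/x) y' + (q(x)/x^2) y = 0:
  p(x) = -1/2,  q(x) = 2x^2 - 4x + 1/2.
Indicial equation: r(r-1) + (-1/2) r + (1/2) = 0 -> roots r_1 = 1, r_2 = 1/2.
Take r = r_1 = 1. Let y(x) = x^r sum_{n>=0} a_n x^n with a_0 = 1.
Substitute y = x^r sum a_n x^n and match x^{r+n}. The recurrence is
  D(n) a_n - 4 a_{n-1} + 2 a_{n-2} = 0,  where D(n) = (r+n)(r+n-1) + (-1/2)(r+n) + (1/2).
  a_n = [4 a_{n-1} - 2 a_{n-2}] / D(n).
Since the indicial polynomial factors as (r - r_1)(r - r_2), D(n) = (r_1 + n - r_1)(r_1 + n - r_2) = n(n + 1/2).
Evaluating step by step (a_0 = 1):
  n = 1: D(1) = 1(1 + 1/2) = 3/2; numerator = 4(1) = 4; a_1 = (4)/(3/2) = 8/3
  n = 2: D(2) = 2(2 + 1/2) = 5; numerator = 4(8/3) - 2(1) = 26/3; a_2 = (26/3)/(5) = 26/15
  n = 3: D(3) = 3(3 + 1/2) = 21/2; numerator = 4(26/15) - 2(8/3) = 8/5; a_3 = (8/5)/(21/2) = 16/105
  n = 4: D(4) = 4(4 + 1/2) = 18; numerator = 4(16/105) - 2(26/15) = -20/7; a_4 = (-20/7)/(18) = -10/63

r = 1; a_0 = 1; a_1 = 8/3; a_2 = 26/15; a_3 = 16/105; a_4 = -10/63


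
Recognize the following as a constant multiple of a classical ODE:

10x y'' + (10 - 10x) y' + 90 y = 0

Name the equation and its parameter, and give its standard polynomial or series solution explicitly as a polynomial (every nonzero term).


All three coefficients share the factor 10; dividing through by 10 gives  x y'' + (1 - x) y' + 9 y = 0.
This matches the Laguerre equation x y'' + (1 - x) y' + n y = 0 with n = 9; the polynomial solution is L_9(x).
With y = sum_k a_k x^k, matching x^k gives (k+1)k a_{k+1} + (k+1) a_{k+1} - k a_k + n a_k = 0, i.e. (k+1)^2 a_{k+1} = (k - n) a_k = (k - 9) a_k. The right side vanishes at k = 9, so the series terminates at degree 9.
Standard normalization L_n(0) = 1 gives a_0 = 1. Work upward with a_{k+1} = (k - 9) a_k / (k+1)^2:
  a_1 = (0 - 9)(1) / 1^2 = -9/1 = -9
  a_2 = (1 - 9)(-9) / 2^2 = 72/4 = 18
  a_3 = (2 - 9)(18) / 3^2 = -126/9 = -14
  a_4 = (3 - 9)(-14) / 4^2 = 84/16 = 21/4
  a_5 = (4 - 9)(21/4) / 5^2 = (-105/4)/25 = -21/20
  a_6 = (5 - 9)(-21/20) / 6^2 = (21/5)/36 = 7/60
  a_7 = (6 - 9)(7/60) / 7^2 = (-7/20)/49 = -1/140
  a_8 = (7 - 9)(-1/140) / 8^2 = (1/70)/64 = 1/4480
  a_9 = (8 - 9)(1/4480) / 9^2 = (-1/4480)/81 = -1/362880
Hence L_9(x) = -x^9/362880 + x^8/4480 - x^7/140 + 7 x^6/60 - 21 x^5/20 + 21 x^4/4 - 14 x^3 + 18 x^2 - 9 x + 1.

L_9(x); series = -x^9/362880 + x^8/4480 - x^7/140 + 7 x^6/60 - 21 x^5/20 + 21 x^4/4 - 14 x^3 + 18 x^2 - 9 x + 1


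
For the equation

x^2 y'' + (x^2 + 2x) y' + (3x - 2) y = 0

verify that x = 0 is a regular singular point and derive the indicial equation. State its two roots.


Divide by x^2 to reach normal form y'' + P_1(x) y' + P_2(x) y = 0 with P_1(x) = 1 + 2/x and P_2(x) = 3/x - 2/x^2.
x = 0 is a singular point because the y'-coefficient 1 + 2/x has a pole at x = 0 and the y-coefficient 3/x - 2/x^2 has a pole at x = 0.
It is a regular singular point because x P_1(x) = p(x) = x + 2 and x^2 P_2(x) = q(x) = 3x - 2 are polynomials, hence analytic at x = 0.
p(0) = 2,  q(0) = -2.
Indicial equation: r(r-1) + p(0) r + q(0) = 0, i.e. r^2 + (p(0) - 1) r + q(0) = 0, i.e. r^2 + 1 r - 2 = 0.
Discriminant: (1)^2 - 4(-2) = 9, so r = (-1 ± 3)/2.
Solving: r_1 = 1, r_2 = -2.

indicial: r^2 + 1 r - 2 = 0; roots r_1 = 1, r_2 = -2


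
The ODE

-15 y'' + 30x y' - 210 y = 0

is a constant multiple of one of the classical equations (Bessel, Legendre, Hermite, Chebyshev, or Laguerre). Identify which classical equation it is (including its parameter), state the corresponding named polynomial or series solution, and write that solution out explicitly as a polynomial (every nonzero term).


All three coefficients share the factor -15; dividing through by -15 gives  y'' - 2x y' + 14 y = 0.
This matches the Hermite equation y'' - 2x y' + 2n y = 0 with 2n = 14, so n = 7; the polynomial solution is H_7(x).
With y = sum_k a_k x^k, matching x^k gives (k+2)(k+1) a_{k+2} = 2(k - n) a_k = 2(k - 7) a_k. The right side vanishes at k = 7, so the series with the parity of 7 terminates at degree 7.
Standard normalization: leading coefficient of H_n is 2^n, so a_7 = 2^7 = 128. Work downward with a_k = (k+1)(k+2) a_{k+2} / (2(k - n)):
  a_5 = (6)(7)(128) / (2(5 - 7)) = 5376/(-4) = -1344
  a_3 = (4)(5)(-1344) / (2(3 - 7)) = -26880/(-8) = 3360
  a_1 = (2)(3)(3360) / (2(1 - 7)) = 20160/(-12) = -1680
Hence H_7(x) = 128 x^7 - 1344 x^5 + 3360 x^3 - 1680 x.

H_7(x); series = 128 x^7 - 1344 x^5 + 3360 x^3 - 1680 x


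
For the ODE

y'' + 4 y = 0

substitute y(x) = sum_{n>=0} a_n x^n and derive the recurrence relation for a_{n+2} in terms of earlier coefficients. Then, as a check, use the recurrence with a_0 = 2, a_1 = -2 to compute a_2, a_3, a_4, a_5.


Substitute y = sum_n a_n x^n into y'' + (const) y = 0.
y''(x) = sum_{n>=0} (n+2)(n+1) a_{n+2} x^n.
The ODE becomes sum_n [(n+2)(n+1) a_{n+2} + 4 a_n] x^n = 0.
Setting each coefficient to zero gives the recurrence:
  (n+2)(n+1) a_{n+2} + 4 a_n = 0,
  a_{n+2} = -4 / ((n+1)(n+2)) a_n.

Check with a_0 = 2, a_1 = -2 (apply the recurrence for n = 0, 1, 2, 3): a_0 = 2, a_1 = -2, a_2 = -4, a_3 = 4/3, a_4 = 4/3, a_5 = -4/15.

a_{n+2} = -4/((n+1)(n+2)) * a_n; check: a_0 = 2, a_1 = -2, a_2 = -4, a_3 = 4/3, a_4 = 4/3, a_5 = -4/15


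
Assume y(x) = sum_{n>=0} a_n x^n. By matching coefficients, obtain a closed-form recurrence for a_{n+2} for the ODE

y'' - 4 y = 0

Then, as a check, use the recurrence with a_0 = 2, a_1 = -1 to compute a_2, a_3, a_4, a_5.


Substitute y = sum_n a_n x^n into y'' + (const) y = 0.
y''(x) = sum_{n>=0} (n+2)(n+1) a_{n+2} x^n.
The ODE becomes sum_n [(n+2)(n+1) a_{n+2} - 4 a_n] x^n = 0.
Setting each coefficient to zero gives the recurrence:
  (n+2)(n+1) a_{n+2} - 4 a_n = 0,
  a_{n+2} = 4 / ((n+1)(n+2)) a_n.

Check with a_0 = 2, a_1 = -1 (apply the recurrence for n = 0, 1, 2, 3): a_0 = 2, a_1 = -1, a_2 = 4, a_3 = -2/3, a_4 = 4/3, a_5 = -2/15.

a_{n+2} = 4/((n+1)(n+2)) * a_n; check: a_0 = 2, a_1 = -1, a_2 = 4, a_3 = -2/3, a_4 = 4/3, a_5 = -2/15


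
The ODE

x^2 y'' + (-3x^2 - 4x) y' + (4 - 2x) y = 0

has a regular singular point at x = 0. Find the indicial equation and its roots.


Divide by x^2 to reach normal form y'' + P_1(x) y' + P_2(x) y = 0 with P_1(x) = -3 - 4/x and P_2(x) = -2/x + 4/x^2.
x = 0 is a singular point because the y'-coefficient -3 - 4/x has a pole at x = 0 and the y-coefficient -2/x + 4/x^2 has a pole at x = 0.
It is a regular singular point because x P_1(x) = p(x) = -3x - 4 and x^2 P_2(x) = q(x) = 4 - 2x are polynomials, hence analytic at x = 0.
p(0) = -4,  q(0) = 4.
Indicial equation: r(r-1) + p(0) r + q(0) = 0, i.e. r^2 + (p(0) - 1) r + q(0) = 0, i.e. r^2 - 5 r + 4 = 0.
Discriminant: (-5)^2 - 4(4) = 9, so r = (5 ± 3)/2.
Solving: r_1 = 4, r_2 = 1.

indicial: r^2 - 5 r + 4 = 0; roots r_1 = 4, r_2 = 1


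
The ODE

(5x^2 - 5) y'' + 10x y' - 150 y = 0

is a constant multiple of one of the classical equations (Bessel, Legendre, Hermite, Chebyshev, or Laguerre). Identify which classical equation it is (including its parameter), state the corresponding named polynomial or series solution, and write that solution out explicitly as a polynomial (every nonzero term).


All three coefficients share the factor -5; dividing through by -5 gives  (1 - x^2) y'' - 2x y' + 30 y = 0.
This matches the Legendre equation (1 - x^2) y'' - 2x y' + n(n+1) y = 0 (note the -2x y' term) with n(n+1) = 30, so n = 5; the polynomial solution is P_5(x).
With y = sum_k a_k x^k, matching x^k gives (k+2)(k+1) a_{k+2} = [k(k+1) - n(n+1)] a_k = (k - 5)(k + 6) a_k. The right side vanishes at k = 5, so the series with the parity of 5 terminates at degree 5.
Standard normalization (P_n(1) = 1): leading coefficient (2n)!/(2^n (n!)^2) = 3628800/(32*14400) = 63/8, so a_5 = 63/8. Work downward with a_k = (k+1)(k+2) a_{k+2} / ((k - 5)(k + 6)):
  a_3 = (4)(5)(63/8) / ((3 - 5)(3 + 6)) = (315/2)/(-18) = -35/4
  a_1 = (2)(3)(-35/4) / ((1 - 5)(1 + 6)) = (-105/2)/(-28) = 15/8
Hence P_5(x) = 63 x^5/8 - 35 x^3/4 + 15 x/8.

P_5(x); series = 63 x^5/8 - 35 x^3/4 + 15 x/8


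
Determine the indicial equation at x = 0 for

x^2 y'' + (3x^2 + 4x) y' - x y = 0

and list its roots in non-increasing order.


Divide by x^2 to reach normal form y'' + P_1(x) y' + P_2(x) y = 0 with P_1(x) = 3 + 4/x and P_2(x) = -1/x.
x = 0 is a singular point because the y'-coefficient 3 + 4/x has a pole at x = 0 and the y-coefficient -1/x has a pole at x = 0.
It is a regular singular point because x P_1(x) = p(x) = 3x + 4 and x^2 P_2(x) = q(x) = -x are polynomials, hence analytic at x = 0.
p(0) = 4,  q(0) = 0.
Indicial equation: r(r-1) + p(0) r + q(0) = 0, i.e. r^2 + (p(0) - 1) r + q(0) = 0, i.e. r^2 + 3 r = 0.
Discriminant: (3)^2 - 4(0) = 9, so r = (-3 ± 3)/2.
Solving: r_1 = 0, r_2 = -3.

indicial: r^2 + 3 r = 0; roots r_1 = 0, r_2 = -3
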